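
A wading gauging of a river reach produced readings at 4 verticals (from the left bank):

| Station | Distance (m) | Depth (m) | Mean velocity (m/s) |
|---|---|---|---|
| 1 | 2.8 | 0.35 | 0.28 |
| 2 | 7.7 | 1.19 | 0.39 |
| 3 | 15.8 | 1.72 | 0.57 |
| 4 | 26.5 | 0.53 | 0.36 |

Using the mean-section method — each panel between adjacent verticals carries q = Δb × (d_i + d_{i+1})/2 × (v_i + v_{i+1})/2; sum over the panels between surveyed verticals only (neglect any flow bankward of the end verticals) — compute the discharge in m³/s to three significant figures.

12.5 m³/s

Panel 1-2: Δb = 4.9 m, d̄ = (0.35+1.19)/2 = 0.77, v̄ = (0.28+0.39)/2 = 0.335 → q = 4.9×0.77×0.335 = 1.264 m³/s
Panel 2-3: Δb = 8.1 m, d̄ = (1.19+1.72)/2 = 1.455, v̄ = (0.39+0.57)/2 = 0.48 → q = 8.1×1.455×0.48 = 5.657 m³/s
Panel 3-4: Δb = 10.7 m, d̄ = (1.72+0.53)/2 = 1.125, v̄ = (0.57+0.36)/2 = 0.465 → q = 10.7×1.125×0.465 = 5.597 m³/s
Q = Σ q = 12.52 m³/s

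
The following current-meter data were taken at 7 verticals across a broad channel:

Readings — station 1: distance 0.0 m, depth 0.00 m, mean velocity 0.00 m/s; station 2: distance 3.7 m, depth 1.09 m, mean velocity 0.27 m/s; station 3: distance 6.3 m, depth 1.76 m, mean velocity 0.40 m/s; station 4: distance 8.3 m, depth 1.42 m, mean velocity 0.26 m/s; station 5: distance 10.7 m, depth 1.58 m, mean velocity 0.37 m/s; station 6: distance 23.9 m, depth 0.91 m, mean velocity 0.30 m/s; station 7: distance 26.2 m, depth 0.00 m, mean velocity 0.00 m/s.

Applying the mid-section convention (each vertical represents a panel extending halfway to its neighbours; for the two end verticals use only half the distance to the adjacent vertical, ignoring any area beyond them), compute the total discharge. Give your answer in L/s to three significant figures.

10000 L/s

w_2 = (6.3 − 0.0)/2 = 3.15 m; q_2 = 0.27 × 1.09 × 3.15 = 0.9270 m³/s
w_3 = (8.3 − 3.7)/2 = 2.3 m; q_3 = 0.40 × 1.76 × 2.3 = 1.619 m³/s
w_4 = (10.7 − 6.3)/2 = 2.2 m; q_4 = 0.26 × 1.42 × 2.2 = 0.8122 m³/s
w_5 = (23.9 − 8.3)/2 = 7.8 m; q_5 = 0.37 × 1.58 × 7.8 = 4.560 m³/s
w_6 = (26.2 − 10.7)/2 = 7.75 m; q_6 = 0.30 × 0.91 × 7.75 = 2.116 m³/s
Stations 1, 7 contribute zero (depth or velocity is 0).
Q = Σ qᵢ = 10.03 m³/s
= 10.03 × 1000 = 10030 L/s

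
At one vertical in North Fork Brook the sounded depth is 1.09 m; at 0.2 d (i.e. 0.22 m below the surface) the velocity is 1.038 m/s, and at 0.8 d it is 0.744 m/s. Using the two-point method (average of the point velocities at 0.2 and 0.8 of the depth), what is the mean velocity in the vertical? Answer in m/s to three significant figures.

v̄ = (1.038 + 0.744) / 2 = 0.8910 m/s

0.891 m/s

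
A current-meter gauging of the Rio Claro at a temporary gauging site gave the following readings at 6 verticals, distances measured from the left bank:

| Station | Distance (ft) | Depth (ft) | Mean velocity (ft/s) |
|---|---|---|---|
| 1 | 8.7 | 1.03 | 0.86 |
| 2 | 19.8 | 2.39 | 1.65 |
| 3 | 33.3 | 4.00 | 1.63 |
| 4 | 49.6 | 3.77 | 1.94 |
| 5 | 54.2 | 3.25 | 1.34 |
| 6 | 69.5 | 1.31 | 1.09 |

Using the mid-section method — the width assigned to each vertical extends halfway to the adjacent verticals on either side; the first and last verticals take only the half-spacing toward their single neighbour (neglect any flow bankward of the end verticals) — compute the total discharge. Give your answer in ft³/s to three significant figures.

w_1 = (19.8 − 8.7)/2 = 5.55 ft; q_1 = 0.86 × 1.03 × 5.55 = 4.916 ft³/s
w_2 = (33.3 − 8.7)/2 = 12.3 ft; q_2 = 1.65 × 2.39 × 12.3 = 48.51 ft³/s
w_3 = (49.6 − 19.8)/2 = 14.9 ft; q_3 = 1.63 × 4.00 × 14.9 = 97.15 ft³/s
w_4 = (54.2 − 33.3)/2 = 10.45 ft; q_4 = 1.94 × 3.77 × 10.45 = 76.43 ft³/s
w_5 = (69.5 − 49.6)/2 = 9.95 ft; q_5 = 1.34 × 3.25 × 9.95 = 43.33 ft³/s
w_6 = (69.5 − 54.2)/2 = 7.65 ft; q_6 = 1.09 × 1.31 × 7.65 = 10.92 ft³/s
Q = Σ qᵢ = 281.3 ft³/s

281 ft³/s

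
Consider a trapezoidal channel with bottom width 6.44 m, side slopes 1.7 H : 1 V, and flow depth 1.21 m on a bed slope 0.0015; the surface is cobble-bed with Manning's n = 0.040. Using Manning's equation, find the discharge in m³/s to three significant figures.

A = (b + z·y)·y = (6.44 + 1.7×1.21)×1.21 = 10.28 m²
P = b + 2y√(1+z²) = 6.44 + 2×1.21×√(1+1.7²) = 11.21 m
R = A/P = 10.28/11.21 = 0.9169 m
Q = (1/n)·A·R^(2/3)·S^(1/2) = (1/0.040) × 10.28 × 0.9169^(2/3) × 0.0015^(1/2) = 9.396 m³/s

9.40 m³/s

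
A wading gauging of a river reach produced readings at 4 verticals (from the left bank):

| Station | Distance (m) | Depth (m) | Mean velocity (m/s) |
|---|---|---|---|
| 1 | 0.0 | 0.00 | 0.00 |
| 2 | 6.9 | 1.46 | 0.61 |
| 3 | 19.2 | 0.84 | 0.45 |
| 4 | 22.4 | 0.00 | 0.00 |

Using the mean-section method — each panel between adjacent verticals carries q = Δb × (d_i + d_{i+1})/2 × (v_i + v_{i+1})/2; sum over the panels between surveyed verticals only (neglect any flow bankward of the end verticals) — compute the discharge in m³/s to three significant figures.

Panel 1-2: Δb = 6.9 m, d̄ = (0.00+1.46)/2 = 0.73, v̄ = (0.00+0.61)/2 = 0.305 → q = 6.9×0.73×0.305 = 1.536 m³/s
Panel 2-3: Δb = 12.3 m, d̄ = (1.46+0.84)/2 = 1.15, v̄ = (0.61+0.45)/2 = 0.53 → q = 12.3×1.15×0.53 = 7.497 m³/s
Panel 3-4: Δb = 3.2 m, d̄ = (0.84+0.00)/2 = 0.42, v̄ = (0.45+0.00)/2 = 0.225 → q = 3.2×0.42×0.225 = 0.3024 m³/s
Q = Σ q = 9.336 m³/s

9.34 m³/s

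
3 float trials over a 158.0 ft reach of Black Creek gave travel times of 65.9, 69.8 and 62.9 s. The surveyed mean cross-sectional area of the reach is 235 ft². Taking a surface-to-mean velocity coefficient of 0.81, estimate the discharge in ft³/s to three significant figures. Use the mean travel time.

454 ft³/s

t̄ = (65.9 + 69.8 + 62.9) / 3 = 66.2 s
v_surface = L / t̄ = 158.0 / 66.2 = 2.387 ft/s
v_mean = 0.81 × 2.387 = 1.933 ft/s
Q = A × v_mean = 235 × 1.933 = 454.3 ft³/s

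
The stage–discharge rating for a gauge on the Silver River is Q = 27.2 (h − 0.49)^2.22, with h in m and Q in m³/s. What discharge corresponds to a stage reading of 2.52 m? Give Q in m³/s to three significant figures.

131 m³/s

Q = 27.2 × (2.52 − 0.49)^2.22 = 27.2 × 2.03^2.22 = 131.0 m³/s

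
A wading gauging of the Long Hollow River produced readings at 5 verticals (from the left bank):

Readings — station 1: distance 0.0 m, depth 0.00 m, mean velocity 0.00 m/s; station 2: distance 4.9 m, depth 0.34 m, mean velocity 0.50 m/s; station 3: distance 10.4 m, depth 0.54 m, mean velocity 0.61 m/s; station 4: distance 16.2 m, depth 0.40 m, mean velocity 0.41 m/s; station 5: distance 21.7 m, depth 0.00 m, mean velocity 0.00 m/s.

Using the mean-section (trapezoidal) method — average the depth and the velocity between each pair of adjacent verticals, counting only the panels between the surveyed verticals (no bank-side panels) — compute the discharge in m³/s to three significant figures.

Panel 1-2: Δb = 4.9 m, d̄ = (0.00+0.34)/2 = 0.17, v̄ = (0.00+0.50)/2 = 0.25 → q = 4.9×0.17×0.25 = 0.2083 m³/s
Panel 2-3: Δb = 5.5 m, d̄ = (0.34+0.54)/2 = 0.44, v̄ = (0.50+0.61)/2 = 0.555 → q = 5.5×0.44×0.555 = 1.343 m³/s
Panel 3-4: Δb = 5.8 m, d̄ = (0.54+0.40)/2 = 0.47, v̄ = (0.61+0.41)/2 = 0.51 → q = 5.8×0.47×0.51 = 1.390 m³/s
Panel 4-5: Δb = 5.5 m, d̄ = (0.40+0.00)/2 = 0.2, v̄ = (0.41+0.00)/2 = 0.205 → q = 5.5×0.2×0.205 = 0.2255 m³/s
Q = Σ q = 3.167 m³/s

3.17 m³/s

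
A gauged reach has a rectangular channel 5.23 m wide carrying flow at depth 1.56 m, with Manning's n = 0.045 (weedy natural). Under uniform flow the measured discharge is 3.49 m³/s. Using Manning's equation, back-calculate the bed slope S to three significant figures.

A = b·y = 5.23 × 1.56 = 8.159 m²
P = b + 2y = 5.23 + 2×1.56 = 8.350 m
R = A/P = 8.159/8.350 = 0.9771 m
S = (Q·n / (1·A·R^(2/3)))² = (3.49×0.045 / (1×8.159×0.9847))² = 0.0003822

0.000382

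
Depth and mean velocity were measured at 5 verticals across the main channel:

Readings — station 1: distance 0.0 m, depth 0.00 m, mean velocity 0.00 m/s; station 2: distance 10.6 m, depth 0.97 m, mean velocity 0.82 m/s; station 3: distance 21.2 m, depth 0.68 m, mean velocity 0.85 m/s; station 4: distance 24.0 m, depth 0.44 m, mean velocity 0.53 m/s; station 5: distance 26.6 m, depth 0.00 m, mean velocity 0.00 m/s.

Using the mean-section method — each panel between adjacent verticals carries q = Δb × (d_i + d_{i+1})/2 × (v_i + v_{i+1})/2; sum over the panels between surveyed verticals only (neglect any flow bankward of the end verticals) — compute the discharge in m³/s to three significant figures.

Panel 1-2: Δb = 10.6 m, d̄ = (0.00+0.97)/2 = 0.485, v̄ = (0.00+0.82)/2 = 0.41 → q = 10.6×0.485×0.41 = 2.108 m³/s
Panel 2-3: Δb = 10.6 m, d̄ = (0.97+0.68)/2 = 0.825, v̄ = (0.82+0.85)/2 = 0.835 → q = 10.6×0.825×0.835 = 7.302 m³/s
Panel 3-4: Δb = 2.8 m, d̄ = (0.68+0.44)/2 = 0.56, v̄ = (0.85+0.53)/2 = 0.69 → q = 2.8×0.56×0.69 = 1.082 m³/s
Panel 4-5: Δb = 2.6 m, d̄ = (0.44+0.00)/2 = 0.22, v̄ = (0.53+0.00)/2 = 0.265 → q = 2.6×0.22×0.265 = 0.1516 m³/s
Q = Σ q = 10.64 m³/s

10.6 m³/s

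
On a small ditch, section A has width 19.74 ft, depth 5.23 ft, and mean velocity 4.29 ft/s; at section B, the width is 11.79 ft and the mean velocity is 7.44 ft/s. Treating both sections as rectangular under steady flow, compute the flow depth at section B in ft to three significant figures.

Q = A₁V₁ = (19.74×5.23) × 4.29 = 442.9 ft³/s
d₂ = Q/(b₂ V₂) = 442.9/(11.79×7.44) = 5.049 ft

5.05 ft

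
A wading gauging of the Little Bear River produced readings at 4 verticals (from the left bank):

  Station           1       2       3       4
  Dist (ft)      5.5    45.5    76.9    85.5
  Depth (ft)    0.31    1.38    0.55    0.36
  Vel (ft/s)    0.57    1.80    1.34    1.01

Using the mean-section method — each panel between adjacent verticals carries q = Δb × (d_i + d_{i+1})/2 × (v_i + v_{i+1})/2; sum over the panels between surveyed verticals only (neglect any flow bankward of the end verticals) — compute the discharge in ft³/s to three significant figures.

Panel 1-2: Δb = 40 ft, d̄ = (0.31+1.38)/2 = 0.845, v̄ = (0.57+1.80)/2 = 1.185 → q = 40×0.845×1.185 = 40.05 ft³/s
Panel 2-3: Δb = 31.4 ft, d̄ = (1.38+0.55)/2 = 0.965, v̄ = (1.80+1.34)/2 = 1.57 → q = 31.4×0.965×1.57 = 47.57 ft³/s
Panel 3-4: Δb = 8.6 ft, d̄ = (0.55+0.36)/2 = 0.455, v̄ = (1.34+1.01)/2 = 1.175 → q = 8.6×0.455×1.175 = 4.598 ft³/s
Q = Σ q = 92.22 ft³/s

92.2 ft³/s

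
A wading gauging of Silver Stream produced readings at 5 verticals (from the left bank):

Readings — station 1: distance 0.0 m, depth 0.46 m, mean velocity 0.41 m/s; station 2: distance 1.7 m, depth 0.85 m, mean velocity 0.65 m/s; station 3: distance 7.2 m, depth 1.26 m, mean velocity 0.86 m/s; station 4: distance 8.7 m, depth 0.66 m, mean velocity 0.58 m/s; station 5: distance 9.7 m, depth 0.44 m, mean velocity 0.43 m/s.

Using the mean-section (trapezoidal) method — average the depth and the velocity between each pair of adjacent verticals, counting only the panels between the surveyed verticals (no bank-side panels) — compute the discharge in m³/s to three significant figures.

6.29 m³/s

Panel 1-2: Δb = 1.7 m, d̄ = (0.46+0.85)/2 = 0.655, v̄ = (0.41+0.65)/2 = 0.53 → q = 1.7×0.655×0.53 = 0.5902 m³/s
Panel 2-3: Δb = 5.5 m, d̄ = (0.85+1.26)/2 = 1.055, v̄ = (0.65+0.86)/2 = 0.755 → q = 5.5×1.055×0.755 = 4.381 m³/s
Panel 3-4: Δb = 1.5 m, d̄ = (1.26+0.66)/2 = 0.96, v̄ = (0.86+0.58)/2 = 0.72 → q = 1.5×0.96×0.72 = 1.037 m³/s
Panel 4-5: Δb = 1 m, d̄ = (0.66+0.44)/2 = 0.55, v̄ = (0.58+0.43)/2 = 0.505 → q = 1×0.55×0.505 = 0.2778 m³/s
Q = Σ q = 6.286 m³/s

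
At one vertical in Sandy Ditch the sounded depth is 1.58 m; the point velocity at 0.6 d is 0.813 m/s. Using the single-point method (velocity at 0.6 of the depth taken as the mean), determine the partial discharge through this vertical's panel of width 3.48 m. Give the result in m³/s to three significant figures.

4.47 m³/s

v̄ = v₀.₆ = 0.813 m/s
q = v̄ × d × w = 0.8130 × 1.58 × 3.48 = 4.470 m³/s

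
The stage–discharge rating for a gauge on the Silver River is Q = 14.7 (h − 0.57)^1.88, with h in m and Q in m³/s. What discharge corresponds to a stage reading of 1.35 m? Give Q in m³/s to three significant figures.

9.21 m³/s

Q = 14.7 × (1.35 − 0.57)^1.88 = 14.7 × 0.78^1.88 = 9.214 m³/s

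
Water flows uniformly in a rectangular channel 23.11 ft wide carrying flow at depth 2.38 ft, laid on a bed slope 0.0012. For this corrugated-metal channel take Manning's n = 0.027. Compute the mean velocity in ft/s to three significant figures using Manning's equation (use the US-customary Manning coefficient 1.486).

A = b·y = 23.11 × 2.38 = 55.00 ft²
P = b + 2y = 23.11 + 2×2.38 = 27.87 ft
R = A/P = 55.00/27.87 = 1.974 ft
Q = (1.486/n)·A·R^(2/3)·S^(1/2) = (1.486/0.027) × 55.00 × 1.974^(2/3) × 0.0012^(1/2) = 165.0 ft³/s
V = Q/A = 165.0/55.00 = 3.000 ft/s

3.00 ft/s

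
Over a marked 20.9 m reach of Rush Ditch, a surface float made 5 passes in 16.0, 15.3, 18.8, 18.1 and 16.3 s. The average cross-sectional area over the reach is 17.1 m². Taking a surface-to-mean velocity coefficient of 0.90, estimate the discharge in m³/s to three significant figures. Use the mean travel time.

19.0 m³/s

t̄ = (16.0 + 15.3 + 18.8 + 18.1 + 16.3) / 5 = 16.9 s
v_surface = L / t̄ = 20.9 / 16.9 = 1.237 m/s
v_mean = 0.90 × 1.237 = 1.113 m/s
Q = A × v_mean = 17.1 × 1.113 = 19.03 m³/s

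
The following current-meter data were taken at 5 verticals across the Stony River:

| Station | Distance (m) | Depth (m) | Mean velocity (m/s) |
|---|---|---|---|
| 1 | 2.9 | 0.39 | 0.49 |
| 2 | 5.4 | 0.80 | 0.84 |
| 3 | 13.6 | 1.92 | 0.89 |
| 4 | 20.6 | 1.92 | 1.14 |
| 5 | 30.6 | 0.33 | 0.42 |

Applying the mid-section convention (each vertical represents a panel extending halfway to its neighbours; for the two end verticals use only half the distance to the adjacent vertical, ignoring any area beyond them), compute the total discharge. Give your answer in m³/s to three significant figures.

w_1 = (5.4 − 2.9)/2 = 1.25 m; q_1 = 0.49 × 0.39 × 1.25 = 0.2389 m³/s
w_2 = (13.6 − 2.9)/2 = 5.35 m; q_2 = 0.84 × 0.80 × 5.35 = 3.595 m³/s
w_3 = (20.6 − 5.4)/2 = 7.6 m; q_3 = 0.89 × 1.92 × 7.6 = 12.99 m³/s
w_4 = (30.6 − 13.6)/2 = 8.5 m; q_4 = 1.14 × 1.92 × 8.5 = 18.60 m³/s
w_5 = (30.6 − 20.6)/2 = 5 m; q_5 = 0.42 × 0.33 × 5 = 0.6930 m³/s
Q = Σ qᵢ = 36.12 m³/s

36.1 m³/s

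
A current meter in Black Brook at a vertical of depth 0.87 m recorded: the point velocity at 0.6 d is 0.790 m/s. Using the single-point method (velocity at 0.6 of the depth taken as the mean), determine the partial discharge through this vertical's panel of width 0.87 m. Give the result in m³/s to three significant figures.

v̄ = v₀.₆ = 0.790 m/s
q = v̄ × d × w = 0.7900 × 0.87 × 0.87 = 0.5980 m³/s

0.598 m³/s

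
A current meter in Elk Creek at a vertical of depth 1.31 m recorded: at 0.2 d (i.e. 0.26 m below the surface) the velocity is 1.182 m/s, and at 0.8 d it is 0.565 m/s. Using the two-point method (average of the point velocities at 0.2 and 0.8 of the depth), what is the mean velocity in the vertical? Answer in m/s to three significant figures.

v̄ = (1.182 + 0.565) / 2 = 0.8735 m/s

0.874 m/s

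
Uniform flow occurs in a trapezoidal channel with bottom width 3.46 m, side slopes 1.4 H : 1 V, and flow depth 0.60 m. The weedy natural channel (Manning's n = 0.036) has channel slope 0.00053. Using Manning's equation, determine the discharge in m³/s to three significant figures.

A = (b + z·y)·y = (3.46 + 1.4×0.60)×0.60 = 2.580 m²
P = b + 2y√(1+z²) = 3.46 + 2×0.60×√(1+1.4²) = 5.525 m
R = A/P = 2.580/5.525 = 0.4670 m
Q = (1/n)·A·R^(2/3)·S^(1/2) = (1/0.036) × 2.580 × 0.4670^(2/3) × 0.00053^(1/2) = 0.9931 m³/s

0.993 m³/s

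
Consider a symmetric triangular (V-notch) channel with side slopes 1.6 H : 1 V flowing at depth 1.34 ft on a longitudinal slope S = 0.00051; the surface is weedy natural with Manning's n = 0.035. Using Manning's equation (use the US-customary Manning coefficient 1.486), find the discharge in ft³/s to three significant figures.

1.89 ft³/s

A = z·y² = 1.6×1.34² = 2.873 ft²
P = 2y√(1+z²) = 2×1.34×√(1+1.6²) = 5.057 ft
R = A/P = 2.873/5.057 = 0.5682 ft
Q = (1.486/n)·A·R^(2/3)·S^(1/2) = (1.486/0.035) × 2.873 × 0.5682^(2/3) × 0.00051^(1/2) = 1.890 ft³/s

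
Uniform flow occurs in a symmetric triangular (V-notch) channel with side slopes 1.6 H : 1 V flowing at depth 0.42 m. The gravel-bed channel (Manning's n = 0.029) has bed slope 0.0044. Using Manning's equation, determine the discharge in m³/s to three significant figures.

0.204 m³/s

A = z·y² = 1.6×0.42² = 0.2822 m²
P = 2y√(1+z²) = 2×0.42×√(1+1.6²) = 1.585 m
R = A/P = 0.2822/1.585 = 0.1781 m
Q = (1/n)·A·R^(2/3)·S^(1/2) = (1/0.029) × 0.2822 × 0.1781^(2/3) × 0.0044^(1/2) = 0.2043 m³/s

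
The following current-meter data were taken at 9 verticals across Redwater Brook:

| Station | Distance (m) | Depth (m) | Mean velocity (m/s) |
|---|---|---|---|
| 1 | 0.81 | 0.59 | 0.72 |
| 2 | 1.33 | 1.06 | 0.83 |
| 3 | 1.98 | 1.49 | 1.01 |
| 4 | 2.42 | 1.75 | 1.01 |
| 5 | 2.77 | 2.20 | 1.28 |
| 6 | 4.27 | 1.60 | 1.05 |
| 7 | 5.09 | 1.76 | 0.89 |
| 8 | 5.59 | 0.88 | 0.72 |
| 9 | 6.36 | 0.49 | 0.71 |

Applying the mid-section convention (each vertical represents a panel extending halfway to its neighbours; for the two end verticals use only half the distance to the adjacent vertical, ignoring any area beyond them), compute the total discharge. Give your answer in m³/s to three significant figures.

w_1 = (1.33 − 0.81)/2 = 0.26 m; q_1 = 0.72 × 0.59 × 0.26 = 0.1104 m³/s
w_2 = (1.98 − 0.81)/2 = 0.585 m; q_2 = 0.83 × 1.06 × 0.585 = 0.5147 m³/s
w_3 = (2.42 − 1.33)/2 = 0.545 m; q_3 = 1.01 × 1.49 × 0.545 = 0.8202 m³/s
w_4 = (2.77 − 1.98)/2 = 0.395 m; q_4 = 1.01 × 1.75 × 0.395 = 0.6982 m³/s
w_5 = (4.27 − 2.42)/2 = 0.925 m; q_5 = 1.28 × 2.20 × 0.925 = 2.605 m³/s
w_6 = (5.09 − 2.77)/2 = 1.16 m; q_6 = 1.05 × 1.60 × 1.16 = 1.949 m³/s
w_7 = (5.59 − 4.27)/2 = 0.66 m; q_7 = 0.89 × 1.76 × 0.66 = 1.034 m³/s
w_8 = (6.36 − 5.09)/2 = 0.635 m; q_8 = 0.72 × 0.88 × 0.635 = 0.4023 m³/s
w_9 = (6.36 − 5.59)/2 = 0.385 m; q_9 = 0.71 × 0.49 × 0.385 = 0.1339 m³/s
Q = Σ qᵢ = 8.267 m³/s

8.27 m³/s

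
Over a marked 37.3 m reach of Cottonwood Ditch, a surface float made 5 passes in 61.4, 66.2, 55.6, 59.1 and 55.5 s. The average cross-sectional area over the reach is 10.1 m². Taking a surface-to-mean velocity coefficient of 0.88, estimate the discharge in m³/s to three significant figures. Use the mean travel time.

t̄ = (61.4 + 66.2 + 55.6 + 59.1 + 55.5) / 5 = 59.56 s
v_surface = L / t̄ = 37.3 / 59.56 = 0.6263 m/s
v_mean = 0.88 × 0.6263 = 0.5511 m/s
Q = A × v_mean = 10.1 × 0.5511 = 5.566 m³/s

5.57 m³/s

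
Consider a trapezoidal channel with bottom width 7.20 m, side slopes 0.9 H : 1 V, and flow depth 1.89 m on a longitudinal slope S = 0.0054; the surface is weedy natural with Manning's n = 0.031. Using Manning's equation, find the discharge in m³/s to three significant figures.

A = (b + z·y)·y = (7.20 + 0.9×1.89)×1.89 = 16.82 m²
P = b + 2y√(1+z²) = 7.20 + 2×1.89×√(1+0.9²) = 12.29 m
R = A/P = 16.82/12.29 = 1.369 m
Q = (1/n)·A·R^(2/3)·S^(1/2) = (1/0.031) × 16.82 × 1.369^(2/3) × 0.0054^(1/2) = 49.17 m³/s

49.2 m³/s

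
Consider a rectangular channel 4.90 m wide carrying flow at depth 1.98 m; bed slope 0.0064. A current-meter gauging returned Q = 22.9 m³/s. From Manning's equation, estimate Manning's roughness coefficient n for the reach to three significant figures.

A = b·y = 4.90 × 1.98 = 9.702 m²
P = b + 2y = 4.90 + 2×1.98 = 8.860 m
R = A/P = 9.702/8.860 = 1.095 m
n = (1/Q)·A·R^(2/3)·S^(1/2) = (1/22.9) × 9.702 × 1.062 × 0.08000 = 0.03601

0.0360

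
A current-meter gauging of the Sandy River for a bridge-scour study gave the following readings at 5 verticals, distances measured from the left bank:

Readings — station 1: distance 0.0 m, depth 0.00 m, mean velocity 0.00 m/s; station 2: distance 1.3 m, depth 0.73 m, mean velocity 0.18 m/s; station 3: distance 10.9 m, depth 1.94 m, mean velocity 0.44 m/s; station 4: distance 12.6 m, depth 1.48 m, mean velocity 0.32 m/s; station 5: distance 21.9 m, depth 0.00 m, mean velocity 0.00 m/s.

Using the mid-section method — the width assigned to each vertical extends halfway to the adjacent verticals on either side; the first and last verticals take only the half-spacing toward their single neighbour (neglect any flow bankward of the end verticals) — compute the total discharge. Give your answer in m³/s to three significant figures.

8.14 m³/s

w_2 = (10.9 − 0.0)/2 = 5.45 m; q_2 = 0.18 × 0.73 × 5.45 = 0.7161 m³/s
w_3 = (12.6 − 1.3)/2 = 5.65 m; q_3 = 0.44 × 1.94 × 5.65 = 4.823 m³/s
w_4 = (21.9 − 10.9)/2 = 5.5 m; q_4 = 0.32 × 1.48 × 5.5 = 2.605 m³/s
Stations 1, 5 contribute zero (depth or velocity is 0).
Q = Σ qᵢ = 8.144 m³/s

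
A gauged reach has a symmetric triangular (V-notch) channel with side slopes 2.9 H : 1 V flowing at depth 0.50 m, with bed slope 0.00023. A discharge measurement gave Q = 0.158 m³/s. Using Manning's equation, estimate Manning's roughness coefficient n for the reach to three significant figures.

A = z·y² = 2.9×0.50² = 0.7250 m²
P = 2y√(1+z²) = 2×0.50×√(1+2.9²) = 3.068 m
R = A/P = 0.7250/3.068 = 0.2363 m
n = (1/Q)·A·R^(2/3)·S^(1/2) = (1/0.158) × 0.7250 × 0.3823 × 0.01517 = 0.02660

0.0266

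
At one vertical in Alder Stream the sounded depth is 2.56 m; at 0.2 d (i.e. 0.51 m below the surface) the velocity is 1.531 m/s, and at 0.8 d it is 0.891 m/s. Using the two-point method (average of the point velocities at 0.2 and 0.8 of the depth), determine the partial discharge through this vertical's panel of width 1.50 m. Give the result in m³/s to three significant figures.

4.65 m³/s

v̄ = (1.531 + 0.891) / 2 = 1.211 m/s
q = v̄ × d × w = 1.211 × 2.56 × 1.50 = 4.650 m³/s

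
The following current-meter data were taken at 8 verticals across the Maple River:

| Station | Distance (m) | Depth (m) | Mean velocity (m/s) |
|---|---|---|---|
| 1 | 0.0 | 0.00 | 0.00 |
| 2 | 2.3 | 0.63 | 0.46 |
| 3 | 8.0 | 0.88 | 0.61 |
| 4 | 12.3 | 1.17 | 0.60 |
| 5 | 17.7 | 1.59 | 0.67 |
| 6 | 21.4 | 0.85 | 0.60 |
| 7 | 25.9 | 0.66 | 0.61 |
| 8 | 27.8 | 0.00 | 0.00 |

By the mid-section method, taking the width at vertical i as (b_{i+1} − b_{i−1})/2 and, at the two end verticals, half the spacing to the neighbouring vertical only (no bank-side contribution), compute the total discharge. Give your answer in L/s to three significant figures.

w_2 = (8.0 − 0.0)/2 = 4 m; q_2 = 0.46 × 0.63 × 4 = 1.159 m³/s
w_3 = (12.3 − 2.3)/2 = 5 m; q_3 = 0.61 × 0.88 × 5 = 2.684 m³/s
w_4 = (17.7 − 8.0)/2 = 4.85 m; q_4 = 0.60 × 1.17 × 4.85 = 3.405 m³/s
w_5 = (21.4 − 12.3)/2 = 4.55 m; q_5 = 0.67 × 1.59 × 4.55 = 4.847 m³/s
w_6 = (25.9 − 17.7)/2 = 4.1 m; q_6 = 0.60 × 0.85 × 4.1 = 2.091 m³/s
w_7 = (27.8 − 21.4)/2 = 3.2 m; q_7 = 0.61 × 0.66 × 3.2 = 1.288 m³/s
Stations 1, 8 contribute zero (depth or velocity is 0).
Q = Σ qᵢ = 15.47 m³/s
= 15.47 × 1000 = 15470 L/s

15500 L/s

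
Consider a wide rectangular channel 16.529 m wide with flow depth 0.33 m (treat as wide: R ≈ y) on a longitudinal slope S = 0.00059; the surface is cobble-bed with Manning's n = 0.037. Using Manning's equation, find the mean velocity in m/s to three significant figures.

0.313 m/s

A = b·y = 16.529 × 0.33 = 5.455 m²
Wide channel: R ≈ y = 0.33 m
Q = (1/n)·A·R^(2/3)·S^(1/2) = (1/0.037) × 5.455 × 0.3300^(2/3) × 0.00059^(1/2) = 1.710 m³/s
V = Q/A = 1.710/5.455 = 0.3135 m/s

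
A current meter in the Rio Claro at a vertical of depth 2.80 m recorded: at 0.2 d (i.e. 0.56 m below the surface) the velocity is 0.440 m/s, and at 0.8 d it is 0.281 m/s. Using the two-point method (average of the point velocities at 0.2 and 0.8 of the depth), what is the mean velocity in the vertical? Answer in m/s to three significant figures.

0.361 m/s

v̄ = (0.440 + 0.281) / 2 = 0.3605 m/s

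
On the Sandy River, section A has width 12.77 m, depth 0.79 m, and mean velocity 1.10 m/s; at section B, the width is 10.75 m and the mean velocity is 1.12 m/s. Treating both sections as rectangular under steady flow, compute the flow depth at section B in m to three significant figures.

0.922 m

Q = A₁V₁ = (12.77×0.79) × 1.10 = 11.10 m³/s
d₂ = Q/(b₂ V₂) = 11.10/(10.75×1.12) = 0.9217 m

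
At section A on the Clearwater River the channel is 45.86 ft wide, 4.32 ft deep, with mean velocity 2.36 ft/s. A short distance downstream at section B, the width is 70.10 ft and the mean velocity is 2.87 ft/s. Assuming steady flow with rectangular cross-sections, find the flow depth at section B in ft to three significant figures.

Q = A₁V₁ = (45.86×4.32) × 2.36 = 467.6 ft³/s
d₂ = Q/(b₂ V₂) = 467.6/(70.10×2.87) = 2.324 ft

2.32 ft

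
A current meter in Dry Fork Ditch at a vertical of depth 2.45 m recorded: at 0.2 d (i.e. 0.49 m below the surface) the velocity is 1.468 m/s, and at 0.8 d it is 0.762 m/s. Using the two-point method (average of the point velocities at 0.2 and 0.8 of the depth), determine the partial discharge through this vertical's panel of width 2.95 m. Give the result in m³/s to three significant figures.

v̄ = (1.468 + 0.762) / 2 = 1.115 m/s
q = v̄ × d × w = 1.115 × 2.45 × 2.95 = 8.059 m³/s

8.06 m³/s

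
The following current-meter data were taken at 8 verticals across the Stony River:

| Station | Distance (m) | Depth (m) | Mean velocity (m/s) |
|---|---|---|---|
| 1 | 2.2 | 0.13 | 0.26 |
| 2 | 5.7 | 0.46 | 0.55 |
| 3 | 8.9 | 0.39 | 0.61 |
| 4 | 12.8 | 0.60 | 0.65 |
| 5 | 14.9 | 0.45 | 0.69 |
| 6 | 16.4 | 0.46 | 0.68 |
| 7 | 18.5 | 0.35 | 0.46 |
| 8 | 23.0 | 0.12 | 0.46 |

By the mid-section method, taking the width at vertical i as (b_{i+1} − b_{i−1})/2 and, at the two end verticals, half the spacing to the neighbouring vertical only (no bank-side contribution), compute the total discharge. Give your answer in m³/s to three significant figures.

4.70 m³/s

w_1 = (5.7 − 2.2)/2 = 1.75 m; q_1 = 0.26 × 0.13 × 1.75 = 0.05915 m³/s
w_2 = (8.9 − 2.2)/2 = 3.35 m; q_2 = 0.55 × 0.46 × 3.35 = 0.8476 m³/s
w_3 = (12.8 − 5.7)/2 = 3.55 m; q_3 = 0.61 × 0.39 × 3.55 = 0.8445 m³/s
w_4 = (14.9 − 8.9)/2 = 3 m; q_4 = 0.65 × 0.60 × 3 = 1.170 m³/s
w_5 = (16.4 − 12.8)/2 = 1.8 m; q_5 = 0.69 × 0.45 × 1.8 = 0.5589 m³/s
w_6 = (18.5 − 14.9)/2 = 1.8 m; q_6 = 0.68 × 0.46 × 1.8 = 0.5630 m³/s
w_7 = (23.0 − 16.4)/2 = 3.3 m; q_7 = 0.46 × 0.35 × 3.3 = 0.5313 m³/s
w_8 = (23.0 − 18.5)/2 = 2.25 m; q_8 = 0.46 × 0.12 × 2.25 = 0.1242 m³/s
Q = Σ qᵢ = 4.699 m³/s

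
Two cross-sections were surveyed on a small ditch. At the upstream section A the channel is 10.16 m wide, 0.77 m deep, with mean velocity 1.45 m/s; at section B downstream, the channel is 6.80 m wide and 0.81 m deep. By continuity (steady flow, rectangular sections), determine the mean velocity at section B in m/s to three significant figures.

Q = A₁V₁ = (10.16×0.77) × 1.45 = 11.34 m³/s
A₂ = 6.80 × 0.81 = 5.508 m²
V₂ = Q/A₂ = 11.34/5.508 = 2.059 m/s

2.06 m/s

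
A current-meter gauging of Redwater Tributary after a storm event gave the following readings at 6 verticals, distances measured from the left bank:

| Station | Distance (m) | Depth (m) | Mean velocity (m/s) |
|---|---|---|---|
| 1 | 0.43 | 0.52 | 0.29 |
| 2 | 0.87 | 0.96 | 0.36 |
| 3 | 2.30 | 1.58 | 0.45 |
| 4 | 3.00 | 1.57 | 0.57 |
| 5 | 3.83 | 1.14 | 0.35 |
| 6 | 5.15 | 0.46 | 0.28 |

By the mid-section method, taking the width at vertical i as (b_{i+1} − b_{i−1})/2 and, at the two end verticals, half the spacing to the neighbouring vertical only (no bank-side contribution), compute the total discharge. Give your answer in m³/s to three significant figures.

w_1 = (0.87 − 0.43)/2 = 0.22 m; q_1 = 0.29 × 0.52 × 0.22 = 0.03318 m³/s
w_2 = (2.30 − 0.43)/2 = 0.935 m; q_2 = 0.36 × 0.96 × 0.935 = 0.3231 m³/s
w_3 = (3.00 − 0.87)/2 = 1.065 m; q_3 = 0.45 × 1.58 × 1.065 = 0.7572 m³/s
w_4 = (3.83 − 2.30)/2 = 0.765 m; q_4 = 0.57 × 1.57 × 0.765 = 0.6846 m³/s
w_5 = (5.15 − 3.00)/2 = 1.075 m; q_5 = 0.35 × 1.14 × 1.075 = 0.4289 m³/s
w_6 = (5.15 − 3.83)/2 = 0.66 m; q_6 = 0.28 × 0.46 × 0.66 = 0.08501 m³/s
Q = Σ qᵢ = 2.312 m³/s

2.31 m³/s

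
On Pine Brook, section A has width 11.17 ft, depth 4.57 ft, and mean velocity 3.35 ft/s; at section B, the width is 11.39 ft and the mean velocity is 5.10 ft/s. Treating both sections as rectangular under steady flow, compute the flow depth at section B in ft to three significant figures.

Q = A₁V₁ = (11.17×4.57) × 3.35 = 171.0 ft³/s
d₂ = Q/(b₂ V₂) = 171.0/(11.39×5.10) = 2.944 ft

2.94 ft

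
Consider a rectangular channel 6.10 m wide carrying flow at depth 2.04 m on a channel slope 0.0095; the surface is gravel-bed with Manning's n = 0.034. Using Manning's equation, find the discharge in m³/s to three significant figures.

40.8 m³/s

A = b·y = 6.10 × 2.04 = 12.44 m²
P = b + 2y = 6.10 + 2×2.04 = 10.18 m
R = A/P = 12.44/10.18 = 1.222 m
Q = (1/n)·A·R^(2/3)·S^(1/2) = (1/0.034) × 12.44 × 1.222^(2/3) × 0.0095^(1/2) = 40.78 m³/s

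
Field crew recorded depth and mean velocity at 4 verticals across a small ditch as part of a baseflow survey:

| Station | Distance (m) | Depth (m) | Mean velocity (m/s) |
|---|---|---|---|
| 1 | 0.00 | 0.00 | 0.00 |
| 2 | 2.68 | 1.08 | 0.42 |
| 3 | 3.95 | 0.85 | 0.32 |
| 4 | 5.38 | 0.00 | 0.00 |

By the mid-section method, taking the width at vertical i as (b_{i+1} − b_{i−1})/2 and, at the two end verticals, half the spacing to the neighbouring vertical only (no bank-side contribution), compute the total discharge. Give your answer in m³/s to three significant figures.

1.26 m³/s

w_2 = (3.95 − 0.00)/2 = 1.975 m; q_2 = 0.42 × 1.08 × 1.975 = 0.8959 m³/s
w_3 = (5.38 − 2.68)/2 = 1.35 m; q_3 = 0.32 × 0.85 × 1.35 = 0.3672 m³/s
Stations 1, 4 contribute zero (depth or velocity is 0).
Q = Σ qᵢ = 1.263 m³/s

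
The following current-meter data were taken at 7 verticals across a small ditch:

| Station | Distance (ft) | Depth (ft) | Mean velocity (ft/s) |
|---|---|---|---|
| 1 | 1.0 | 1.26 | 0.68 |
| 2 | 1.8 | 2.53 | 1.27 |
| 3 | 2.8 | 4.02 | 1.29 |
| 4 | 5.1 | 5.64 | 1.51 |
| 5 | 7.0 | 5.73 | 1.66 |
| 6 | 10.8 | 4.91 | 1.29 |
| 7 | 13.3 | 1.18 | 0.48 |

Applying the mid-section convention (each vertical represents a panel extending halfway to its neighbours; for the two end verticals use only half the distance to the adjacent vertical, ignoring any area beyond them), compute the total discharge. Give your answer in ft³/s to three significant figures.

w_1 = (1.8 − 1.0)/2 = 0.4 ft; q_1 = 0.68 × 1.26 × 0.4 = 0.3427 ft³/s
w_2 = (2.8 − 1.0)/2 = 0.9 ft; q_2 = 1.27 × 2.53 × 0.9 = 2.892 ft³/s
w_3 = (5.1 − 1.8)/2 = 1.65 ft; q_3 = 1.29 × 4.02 × 1.65 = 8.557 ft³/s
w_4 = (7.0 − 2.8)/2 = 2.1 ft; q_4 = 1.51 × 5.64 × 2.1 = 17.88 ft³/s
w_5 = (10.8 − 5.1)/2 = 2.85 ft; q_5 = 1.66 × 5.73 × 2.85 = 27.11 ft³/s
w_6 = (13.3 − 7.0)/2 = 3.15 ft; q_6 = 1.29 × 4.91 × 3.15 = 19.95 ft³/s
w_7 = (13.3 − 10.8)/2 = 1.25 ft; q_7 = 0.48 × 1.18 × 1.25 = 0.7080 ft³/s
Q = Σ qᵢ = 77.44 ft³/s

77.4 ft³/s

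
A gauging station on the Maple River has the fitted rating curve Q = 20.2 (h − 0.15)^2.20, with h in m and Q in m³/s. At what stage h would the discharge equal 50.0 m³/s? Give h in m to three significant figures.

h − h₀ = (Q/C)^(1/b) = (50.0/20.2)^(1/2.20) = 1.510 m
h = 0.15 + 1.510 = 1.660 m

1.66 m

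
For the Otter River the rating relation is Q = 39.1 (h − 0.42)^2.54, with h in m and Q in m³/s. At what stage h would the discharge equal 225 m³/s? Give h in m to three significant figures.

2.41 m

h − h₀ = (Q/C)^(1/b) = (225/39.1)^(1/2.54) = 1.992 m
h = 0.42 + 1.992 = 2.412 m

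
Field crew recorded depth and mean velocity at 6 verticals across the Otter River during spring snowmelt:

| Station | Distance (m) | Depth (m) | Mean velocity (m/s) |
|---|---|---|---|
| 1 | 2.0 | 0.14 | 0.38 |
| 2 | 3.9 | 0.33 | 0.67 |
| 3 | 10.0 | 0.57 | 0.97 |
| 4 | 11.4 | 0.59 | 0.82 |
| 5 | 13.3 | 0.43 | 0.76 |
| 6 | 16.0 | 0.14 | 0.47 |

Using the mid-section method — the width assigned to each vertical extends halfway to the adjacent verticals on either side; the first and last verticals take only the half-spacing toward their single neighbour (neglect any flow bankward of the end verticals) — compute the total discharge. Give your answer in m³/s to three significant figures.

w_1 = (3.9 − 2.0)/2 = 0.95 m; q_1 = 0.38 × 0.14 × 0.95 = 0.05054 m³/s
w_2 = (10.0 − 2.0)/2 = 4 m; q_2 = 0.67 × 0.33 × 4 = 0.8844 m³/s
w_3 = (11.4 − 3.9)/2 = 3.75 m; q_3 = 0.97 × 0.57 × 3.75 = 2.073 m³/s
w_4 = (13.3 − 10.0)/2 = 1.65 m; q_4 = 0.82 × 0.59 × 1.65 = 0.7983 m³/s
w_5 = (16.0 − 11.4)/2 = 2.3 m; q_5 = 0.76 × 0.43 × 2.3 = 0.7516 m³/s
w_6 = (16.0 − 13.3)/2 = 1.35 m; q_6 = 0.47 × 0.14 × 1.35 = 0.08883 m³/s
Q = Σ qᵢ = 4.647 m³/s

4.65 m³/s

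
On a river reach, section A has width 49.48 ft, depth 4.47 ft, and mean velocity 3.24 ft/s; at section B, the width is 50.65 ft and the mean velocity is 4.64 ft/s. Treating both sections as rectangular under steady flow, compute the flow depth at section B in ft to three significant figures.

Q = A₁V₁ = (49.48×4.47) × 3.24 = 716.6 ft³/s
d₂ = Q/(b₂ V₂) = 716.6/(50.65×4.64) = 3.049 ft

3.05 ft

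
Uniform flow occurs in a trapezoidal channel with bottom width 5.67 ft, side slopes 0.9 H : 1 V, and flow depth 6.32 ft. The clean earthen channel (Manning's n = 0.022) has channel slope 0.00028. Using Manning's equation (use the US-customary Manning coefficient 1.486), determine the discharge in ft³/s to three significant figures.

A = (b + z·y)·y = (5.67 + 0.9×6.32)×6.32 = 71.78 ft²
P = b + 2y√(1+z²) = 5.67 + 2×6.32×√(1+0.9²) = 22.68 ft
R = A/P = 71.78/22.68 = 3.166 ft
Q = (1.486/n)·A·R^(2/3)·S^(1/2) = (1.486/0.022) × 71.78 × 3.166^(2/3) × 0.00028^(1/2) = 174.9 ft³/s

175 ft³/s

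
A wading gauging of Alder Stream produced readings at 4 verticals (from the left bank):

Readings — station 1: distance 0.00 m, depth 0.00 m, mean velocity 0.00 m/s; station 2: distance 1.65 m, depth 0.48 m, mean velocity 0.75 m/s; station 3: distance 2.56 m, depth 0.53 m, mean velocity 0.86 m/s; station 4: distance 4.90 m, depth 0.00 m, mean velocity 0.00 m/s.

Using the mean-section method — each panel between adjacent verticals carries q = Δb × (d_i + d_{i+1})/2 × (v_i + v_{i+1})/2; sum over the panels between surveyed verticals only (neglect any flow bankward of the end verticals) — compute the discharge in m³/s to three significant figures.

Panel 1-2: Δb = 1.65 m, d̄ = (0.00+0.48)/2 = 0.24, v̄ = (0.00+0.75)/2 = 0.375 → q = 1.65×0.24×0.375 = 0.1485 m³/s
Panel 2-3: Δb = 0.91 m, d̄ = (0.48+0.53)/2 = 0.505, v̄ = (0.75+0.86)/2 = 0.805 → q = 0.91×0.505×0.805 = 0.3699 m³/s
Panel 3-4: Δb = 2.34 m, d̄ = (0.53+0.00)/2 = 0.265, v̄ = (0.86+0.00)/2 = 0.43 → q = 2.34×0.265×0.43 = 0.2666 m³/s
Q = Σ q = 0.7851 m³/s

0.785 m³/s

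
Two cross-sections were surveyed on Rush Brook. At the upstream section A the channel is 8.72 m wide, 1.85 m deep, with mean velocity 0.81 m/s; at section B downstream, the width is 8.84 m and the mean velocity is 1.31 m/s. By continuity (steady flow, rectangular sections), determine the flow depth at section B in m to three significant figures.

Q = A₁V₁ = (8.72×1.85) × 0.81 = 13.07 m³/s
d₂ = Q/(b₂ V₂) = 13.07/(8.84×1.31) = 1.128 m

1.13 m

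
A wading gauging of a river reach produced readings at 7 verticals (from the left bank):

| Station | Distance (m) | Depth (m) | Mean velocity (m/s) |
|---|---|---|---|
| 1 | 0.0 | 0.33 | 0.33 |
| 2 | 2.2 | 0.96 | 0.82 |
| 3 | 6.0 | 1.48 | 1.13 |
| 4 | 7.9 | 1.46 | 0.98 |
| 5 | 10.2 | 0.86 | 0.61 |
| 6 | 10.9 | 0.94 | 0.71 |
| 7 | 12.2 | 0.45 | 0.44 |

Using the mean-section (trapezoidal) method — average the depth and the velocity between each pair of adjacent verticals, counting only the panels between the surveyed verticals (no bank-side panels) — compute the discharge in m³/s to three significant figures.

Panel 1-2: Δb = 2.2 m, d̄ = (0.33+0.96)/2 = 0.645, v̄ = (0.33+0.82)/2 = 0.575 → q = 2.2×0.645×0.575 = 0.8159 m³/s
Panel 2-3: Δb = 3.8 m, d̄ = (0.96+1.48)/2 = 1.22, v̄ = (0.82+1.13)/2 = 0.975 → q = 3.8×1.22×0.975 = 4.520 m³/s
Panel 3-4: Δb = 1.9 m, d̄ = (1.48+1.46)/2 = 1.47, v̄ = (1.13+0.98)/2 = 1.055 → q = 1.9×1.47×1.055 = 2.947 m³/s
Panel 4-5: Δb = 2.3 m, d̄ = (1.46+0.86)/2 = 1.16, v̄ = (0.98+0.61)/2 = 0.795 → q = 2.3×1.16×0.795 = 2.121 m³/s
Panel 5-6: Δb = 0.7 m, d̄ = (0.86+0.94)/2 = 0.9, v̄ = (0.61+0.71)/2 = 0.66 → q = 0.7×0.9×0.66 = 0.4158 m³/s
Panel 6-7: Δb = 1.3 m, d̄ = (0.94+0.45)/2 = 0.695, v̄ = (0.71+0.44)/2 = 0.575 → q = 1.3×0.695×0.575 = 0.5195 m³/s
Q = Σ q = 11.34 m³/s

11.3 m³/s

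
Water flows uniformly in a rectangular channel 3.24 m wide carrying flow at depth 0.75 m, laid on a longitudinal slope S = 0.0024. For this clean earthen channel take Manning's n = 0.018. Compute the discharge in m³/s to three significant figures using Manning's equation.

4.24 m³/s

A = b·y = 3.24 × 0.75 = 2.430 m²
P = b + 2y = 3.24 + 2×0.75 = 4.740 m
R = A/P = 2.430/4.740 = 0.5127 m
Q = (1/n)·A·R^(2/3)·S^(1/2) = (1/0.018) × 2.430 × 0.5127^(2/3) × 0.0024^(1/2) = 4.236 m³/s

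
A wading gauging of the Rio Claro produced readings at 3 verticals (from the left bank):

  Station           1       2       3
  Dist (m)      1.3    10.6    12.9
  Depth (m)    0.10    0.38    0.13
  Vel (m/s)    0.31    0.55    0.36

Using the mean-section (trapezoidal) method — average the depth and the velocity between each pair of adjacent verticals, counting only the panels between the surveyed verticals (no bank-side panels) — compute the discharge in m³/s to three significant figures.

Panel 1-2: Δb = 9.3 m, d̄ = (0.10+0.38)/2 = 0.24, v̄ = (0.31+0.55)/2 = 0.43 → q = 9.3×0.24×0.43 = 0.9598 m³/s
Panel 2-3: Δb = 2.3 m, d̄ = (0.38+0.13)/2 = 0.255, v̄ = (0.55+0.36)/2 = 0.455 → q = 2.3×0.255×0.455 = 0.2669 m³/s
Q = Σ q = 1.227 m³/s

1.23 m³/s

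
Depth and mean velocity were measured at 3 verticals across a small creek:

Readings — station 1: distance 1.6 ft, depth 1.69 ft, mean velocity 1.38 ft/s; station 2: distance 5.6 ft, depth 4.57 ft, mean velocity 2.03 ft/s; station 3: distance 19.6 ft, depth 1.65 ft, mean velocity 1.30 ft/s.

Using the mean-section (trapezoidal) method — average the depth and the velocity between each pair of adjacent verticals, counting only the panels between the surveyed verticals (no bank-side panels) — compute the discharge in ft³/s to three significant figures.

Panel 1-2: Δb = 4 ft, d̄ = (1.69+4.57)/2 = 3.13, v̄ = (1.38+2.03)/2 = 1.705 → q = 4×3.13×1.705 = 21.35 ft³/s
Panel 2-3: Δb = 14 ft, d̄ = (4.57+1.65)/2 = 3.11, v̄ = (2.03+1.30)/2 = 1.665 → q = 14×3.11×1.665 = 72.49 ft³/s
Q = Σ q = 93.84 ft³/s

93.8 ft³/s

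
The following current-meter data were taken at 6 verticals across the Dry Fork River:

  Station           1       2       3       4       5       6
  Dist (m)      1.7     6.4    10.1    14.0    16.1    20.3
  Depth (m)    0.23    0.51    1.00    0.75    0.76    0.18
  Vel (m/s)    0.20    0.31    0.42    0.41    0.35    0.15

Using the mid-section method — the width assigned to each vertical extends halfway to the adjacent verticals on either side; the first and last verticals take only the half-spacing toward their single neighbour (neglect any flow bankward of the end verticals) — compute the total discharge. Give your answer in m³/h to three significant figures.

15100 m³/h

w_1 = (6.4 − 1.7)/2 = 2.35 m; q_1 = 0.20 × 0.23 × 2.35 = 0.1081 m³/s
w_2 = (10.1 − 1.7)/2 = 4.2 m; q_2 = 0.31 × 0.51 × 4.2 = 0.6640 m³/s
w_3 = (14.0 − 6.4)/2 = 3.8 m; q_3 = 0.42 × 1.00 × 3.8 = 1.596 m³/s
w_4 = (16.1 − 10.1)/2 = 3 m; q_4 = 0.41 × 0.75 × 3 = 0.9225 m³/s
w_5 = (20.3 − 14.0)/2 = 3.15 m; q_5 = 0.35 × 0.76 × 3.15 = 0.8379 m³/s
w_6 = (20.3 − 16.1)/2 = 2.1 m; q_6 = 0.15 × 0.18 × 2.1 = 0.05670 m³/s
Q = Σ qᵢ = 4.185 m³/s
= 4.185 × 3600 = 15070 m³/h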